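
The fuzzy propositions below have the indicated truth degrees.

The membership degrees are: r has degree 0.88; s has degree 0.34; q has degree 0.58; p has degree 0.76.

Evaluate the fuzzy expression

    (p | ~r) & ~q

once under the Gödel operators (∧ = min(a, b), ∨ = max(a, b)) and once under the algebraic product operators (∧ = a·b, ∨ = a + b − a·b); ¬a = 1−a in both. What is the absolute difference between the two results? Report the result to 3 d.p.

0.089

Under Gödel:
  ~r = 1 − 0.88 = 0.12
  p | ~r = max(a, b) on (0.76, 0.12) = 0.76
  ~q = 1 − 0.58 = 0.42
  (p | ~r) & ~q = min(a, b) on (0.76, 0.42) = 0.42
  → value = 0.4200
Under algebraic product:
  ~r = 1 − 0.8800 = 0.1200
  p | ~r = a + b − a·b on (0.7600, 0.1200) = 0.7888
  ~q = 1 − 0.5800 = 0.4200
  (p | ~r) & ~q = a·b on (0.7888, 0.4200) = 0.3313
  → value = 0.3313
|0.4200 − 0.3313| = 0.089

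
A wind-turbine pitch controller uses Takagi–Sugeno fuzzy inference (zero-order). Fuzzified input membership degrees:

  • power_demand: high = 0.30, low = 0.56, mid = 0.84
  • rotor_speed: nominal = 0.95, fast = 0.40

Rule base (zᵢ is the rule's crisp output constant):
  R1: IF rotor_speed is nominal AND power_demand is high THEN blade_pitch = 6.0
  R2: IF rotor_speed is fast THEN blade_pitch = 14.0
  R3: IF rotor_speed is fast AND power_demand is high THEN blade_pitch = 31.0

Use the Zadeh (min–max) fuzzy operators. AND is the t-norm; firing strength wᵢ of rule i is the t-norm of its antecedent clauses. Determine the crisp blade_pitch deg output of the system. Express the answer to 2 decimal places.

R1 (z=6.0): nominal=0.95, high=0.30; AND[min(a, b)] → w = 0.30
R2 (z=14.0): fast=0.40 → w = 0.40
R3 (z=31.0): fast=0.40, high=0.30; AND[min(a, b)] → w = 0.30
Weighted average = (0.30·6.0 + 0.40·14.0 + 0.30·31.0) / (0.30 + 0.40 + 0.30)
  = 16.7000 / 1.0000 = 16.70

16.70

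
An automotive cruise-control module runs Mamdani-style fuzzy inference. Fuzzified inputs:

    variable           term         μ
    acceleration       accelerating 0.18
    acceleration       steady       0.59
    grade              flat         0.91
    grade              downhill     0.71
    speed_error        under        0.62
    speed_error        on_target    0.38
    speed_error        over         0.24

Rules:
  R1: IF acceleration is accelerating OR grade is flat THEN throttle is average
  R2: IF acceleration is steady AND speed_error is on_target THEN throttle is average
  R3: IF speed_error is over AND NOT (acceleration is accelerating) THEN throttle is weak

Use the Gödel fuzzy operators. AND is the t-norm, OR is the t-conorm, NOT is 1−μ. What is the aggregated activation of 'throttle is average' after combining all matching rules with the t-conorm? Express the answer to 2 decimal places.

R1: accelerating=0.18, flat=0.91; OR[max(a, b)] → w = 0.91
R2: steady=0.59, on_target=0.38; AND[min(a, b)] → w = 0.38
R3: over=0.24, ¬accelerating=1−0.18=0.82; AND[min(a, b)] → w = 0.24
Rules with consequent 'average': {R1, R2} → strengths 0.91, 0.38
Aggregate via t-conorm [max(a, b)]: 0.91

0.91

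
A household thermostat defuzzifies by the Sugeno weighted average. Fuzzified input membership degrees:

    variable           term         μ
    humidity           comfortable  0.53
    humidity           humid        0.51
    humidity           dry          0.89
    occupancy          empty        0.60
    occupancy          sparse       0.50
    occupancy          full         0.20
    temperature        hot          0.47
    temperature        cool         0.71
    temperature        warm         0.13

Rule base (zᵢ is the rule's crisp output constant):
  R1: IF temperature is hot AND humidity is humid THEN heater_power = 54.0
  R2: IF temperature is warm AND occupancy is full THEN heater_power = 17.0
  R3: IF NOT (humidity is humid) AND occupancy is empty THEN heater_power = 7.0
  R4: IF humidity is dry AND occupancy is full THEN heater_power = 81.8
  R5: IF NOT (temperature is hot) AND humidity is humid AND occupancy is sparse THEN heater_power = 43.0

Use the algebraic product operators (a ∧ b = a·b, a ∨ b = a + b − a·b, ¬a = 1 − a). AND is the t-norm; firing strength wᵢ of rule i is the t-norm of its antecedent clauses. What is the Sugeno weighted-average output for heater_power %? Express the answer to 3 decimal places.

R1 (z=54.0): hot=0.47, humid=0.51; AND[a·b] → w = 0.2397
R2 (z=17.0): warm=0.13, full=0.20; AND[a·b] → w = 0.0260
R3 (z=7.0): ¬humid=1−0.51=0.49, empty=0.60; AND[a·b] → w = 0.2940
R4 (z=81.8): dry=0.89, full=0.20; AND[a·b] → w = 0.1780
R5 (z=43.0): ¬hot=1−0.47=0.53, humid=0.51, sparse=0.50; AND[a·b] → w = 0.1352
Weighted average = (0.2397·54.0 + 0.0260·17.0 + 0.2940·7.0 + 0.1780·81.8 + 0.1352·43.0) / (0.2397 + 0.0260 + 0.2940 + 0.1780 + 0.1352)
  = 35.8156 / 0.8729 = 41.033

41.033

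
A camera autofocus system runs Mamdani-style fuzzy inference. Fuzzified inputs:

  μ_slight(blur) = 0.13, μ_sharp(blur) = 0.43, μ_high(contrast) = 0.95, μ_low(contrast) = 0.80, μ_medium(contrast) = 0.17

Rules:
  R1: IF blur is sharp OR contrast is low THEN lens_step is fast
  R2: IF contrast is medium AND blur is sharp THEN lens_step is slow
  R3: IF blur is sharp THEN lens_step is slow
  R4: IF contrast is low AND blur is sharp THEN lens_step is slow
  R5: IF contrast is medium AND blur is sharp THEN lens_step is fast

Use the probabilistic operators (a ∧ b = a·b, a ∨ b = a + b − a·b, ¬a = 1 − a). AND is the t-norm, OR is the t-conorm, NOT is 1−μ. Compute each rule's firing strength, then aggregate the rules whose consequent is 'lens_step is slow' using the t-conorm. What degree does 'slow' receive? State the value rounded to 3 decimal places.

0.653

R1: sharp=0.43, low=0.80; OR[a + b − a·b] → w = 0.8860
R2: medium=0.17, sharp=0.43; AND[a·b] → w = 0.0731
R3: sharp=0.43 → w = 0.4300
R4: low=0.80, sharp=0.43; AND[a·b] → w = 0.3440
R5: medium=0.17, sharp=0.43; AND[a·b] → w = 0.0731
Rules with consequent 'slow': {R2, R3, R4} → strengths 0.0731, 0.4300, 0.3440
Aggregate via t-conorm [a + b − a·b]: 0.6534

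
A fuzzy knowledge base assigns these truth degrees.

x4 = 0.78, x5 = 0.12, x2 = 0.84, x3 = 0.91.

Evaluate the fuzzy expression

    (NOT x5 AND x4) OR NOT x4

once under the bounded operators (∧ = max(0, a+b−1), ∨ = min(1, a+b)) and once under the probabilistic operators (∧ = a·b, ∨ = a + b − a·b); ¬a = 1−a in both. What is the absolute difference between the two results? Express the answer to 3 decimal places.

0.125

Under bounded:
  NOT x5 = 1 − 0.12 = 0.88
  NOT x5 AND x4 = max(0, a+b−1) on (0.88, 0.78) = 0.66
  NOT x4 = 1 − 0.78 = 0.22
  (NOT x5 AND x4) OR NOT x4 = min(1, a+b) on (0.66, 0.22) = 0.88
  → value = 0.8800
Under probabilistic:
  NOT x5 = 1 − 0.1200 = 0.8800
  NOT x5 AND x4 = a·b on (0.8800, 0.7800) = 0.6864
  NOT x4 = 1 − 0.7800 = 0.2200
  (NOT x5 AND x4) OR NOT x4 = a + b − a·b on (0.6864, 0.2200) = 0.7554
  → value = 0.7554
|0.8800 − 0.7554| = 0.125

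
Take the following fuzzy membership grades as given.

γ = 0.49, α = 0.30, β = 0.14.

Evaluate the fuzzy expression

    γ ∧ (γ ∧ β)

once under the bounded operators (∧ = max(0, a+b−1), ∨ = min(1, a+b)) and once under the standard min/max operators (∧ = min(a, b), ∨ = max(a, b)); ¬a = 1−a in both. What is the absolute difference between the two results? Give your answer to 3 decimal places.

Under bounded:
  γ ∧ β = max(0, a+b−1) on (0.49, 0.14) = 0.00
  γ ∧ (γ ∧ β) = max(0, a+b−1) on (0.49, 0.00) = 0.00
  → value = 0.0000
Under standard min/max:
  γ ∧ β = min(a, b) on (0.49, 0.14) = 0.14
  γ ∧ (γ ∧ β) = min(a, b) on (0.49, 0.14) = 0.14
  → value = 0.1400
|0.0000 − 0.1400| = 0.140

0.140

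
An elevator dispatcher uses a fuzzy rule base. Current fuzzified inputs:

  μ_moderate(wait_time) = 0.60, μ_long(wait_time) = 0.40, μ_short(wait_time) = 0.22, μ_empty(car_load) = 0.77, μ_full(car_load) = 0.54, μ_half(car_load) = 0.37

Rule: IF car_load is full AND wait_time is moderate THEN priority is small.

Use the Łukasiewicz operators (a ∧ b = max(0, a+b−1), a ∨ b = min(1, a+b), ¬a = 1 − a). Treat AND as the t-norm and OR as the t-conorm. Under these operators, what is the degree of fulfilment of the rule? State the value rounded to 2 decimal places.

firing strength: full=0.54, moderate=0.60; AND[max(0, a+b−1)] → w = 0.14

0.14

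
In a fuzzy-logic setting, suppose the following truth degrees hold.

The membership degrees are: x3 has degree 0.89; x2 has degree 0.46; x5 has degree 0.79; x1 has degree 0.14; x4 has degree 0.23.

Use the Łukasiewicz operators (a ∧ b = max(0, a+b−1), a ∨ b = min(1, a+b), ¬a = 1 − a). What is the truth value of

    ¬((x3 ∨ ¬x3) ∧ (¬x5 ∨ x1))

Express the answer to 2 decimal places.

0.65

¬x3 = 1 − 0.89 = 0.11
x3 ∨ ¬x3 = min(1, a+b) on (0.89, 0.11) = 1.00
¬x5 = 1 − 0.79 = 0.21
¬x5 ∨ x1 = min(1, a+b) on (0.21, 0.14) = 0.35
(x3 ∨ ¬x3) ∧ (¬x5 ∨ x1) = max(0, a+b−1) on (1.00, 0.35) = 0.35
¬((x3 ∨ ¬x3) ∧ (¬x5 ∨ x1)) = 1 − 0.35 = 0.65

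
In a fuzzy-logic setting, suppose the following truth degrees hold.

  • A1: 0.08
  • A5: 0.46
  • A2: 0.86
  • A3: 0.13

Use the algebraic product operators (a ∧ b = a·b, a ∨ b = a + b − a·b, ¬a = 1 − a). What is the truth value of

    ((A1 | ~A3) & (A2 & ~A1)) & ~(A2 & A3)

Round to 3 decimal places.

~A3 = 1 − 0.1300 = 0.8700
A1 | ~A3 = a + b − a·b on (0.0800, 0.8700) = 0.8804
~A1 = 1 − 0.0800 = 0.9200
A2 & ~A1 = a·b on (0.8600, 0.9200) = 0.7912
(A1 | ~A3) & (A2 & ~A1) = a·b on (0.8804, 0.7912) = 0.6966
A2 & A3 = a·b on (0.8600, 0.1300) = 0.1118
~(A2 & A3) = 1 − 0.1118 = 0.8882
((A1 | ~A3) & (A2 & ~A1)) & ~(A2 & A3) = a·b on (0.6966, 0.8882) = 0.6187

0.619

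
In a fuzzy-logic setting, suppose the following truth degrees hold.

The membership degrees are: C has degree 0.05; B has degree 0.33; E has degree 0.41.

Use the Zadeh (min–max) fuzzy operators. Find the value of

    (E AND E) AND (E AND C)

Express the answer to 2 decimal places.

E AND E = min(a, b) on (0.41, 0.41) = 0.41
E AND C = min(a, b) on (0.41, 0.05) = 0.05
(E AND E) AND (E AND C) = min(a, b) on (0.41, 0.05) = 0.05

0.05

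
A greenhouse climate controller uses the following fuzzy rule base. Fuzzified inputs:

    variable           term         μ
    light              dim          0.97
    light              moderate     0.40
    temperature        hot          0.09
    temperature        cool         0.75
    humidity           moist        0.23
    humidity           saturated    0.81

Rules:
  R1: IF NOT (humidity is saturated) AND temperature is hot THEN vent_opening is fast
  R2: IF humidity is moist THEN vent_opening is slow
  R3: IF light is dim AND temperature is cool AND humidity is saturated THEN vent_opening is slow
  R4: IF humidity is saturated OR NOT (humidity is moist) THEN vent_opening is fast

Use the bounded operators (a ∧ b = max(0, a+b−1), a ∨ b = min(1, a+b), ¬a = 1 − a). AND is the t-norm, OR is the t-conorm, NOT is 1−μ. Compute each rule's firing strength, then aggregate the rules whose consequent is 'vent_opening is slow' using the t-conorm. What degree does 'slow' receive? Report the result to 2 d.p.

0.76

R1: ¬saturated=1−0.81=0.19, hot=0.09; AND[max(0, a+b−1)] → w = 0.00
R2: moist=0.23 → w = 0.23
R3: dim=0.97, cool=0.75, saturated=0.81; AND[max(0, a+b−1)] → w = 0.53
R4: saturated=0.81, ¬moist=1−0.23=0.77; OR[min(1, a+b)] → w = 1.00
Rules with consequent 'slow': {R2, R3} → strengths 0.23, 0.53
Aggregate via t-conorm [min(1, a+b)]: 0.76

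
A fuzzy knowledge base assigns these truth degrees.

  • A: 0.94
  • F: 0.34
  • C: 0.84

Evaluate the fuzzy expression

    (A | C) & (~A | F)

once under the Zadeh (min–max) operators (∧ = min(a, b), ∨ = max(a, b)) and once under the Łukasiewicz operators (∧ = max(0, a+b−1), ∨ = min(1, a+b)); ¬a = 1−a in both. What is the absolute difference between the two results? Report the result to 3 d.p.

Under Zadeh (min–max):
  A | C = max(a, b) on (0.94, 0.84) = 0.94
  ~A = 1 − 0.94 = 0.06
  ~A | F = max(a, b) on (0.06, 0.34) = 0.34
  (A | C) & (~A | F) = min(a, b) on (0.94, 0.34) = 0.34
  → value = 0.3400
Under Łukasiewicz:
  A | C = min(1, a+b) on (0.94, 0.84) = 1.00
  ~A = 1 − 0.94 = 0.06
  ~A | F = min(1, a+b) on (0.06, 0.34) = 0.40
  (A | C) & (~A | F) = max(0, a+b−1) on (1.00, 0.40) = 0.40
  → value = 0.4000
|0.3400 − 0.4000| = 0.060

0.060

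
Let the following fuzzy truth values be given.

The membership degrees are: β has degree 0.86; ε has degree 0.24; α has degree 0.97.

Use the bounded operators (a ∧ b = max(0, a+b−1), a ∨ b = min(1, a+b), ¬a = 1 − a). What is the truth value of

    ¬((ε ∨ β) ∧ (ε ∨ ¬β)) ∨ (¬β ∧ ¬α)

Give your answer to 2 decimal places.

ε ∨ β = min(1, a+b) on (0.24, 0.86) = 1.00
¬β = 1 − 0.86 = 0.14
ε ∨ ¬β = min(1, a+b) on (0.24, 0.14) = 0.38
(ε ∨ β) ∧ (ε ∨ ¬β) = max(0, a+b−1) on (1.00, 0.38) = 0.38
¬((ε ∨ β) ∧ (ε ∨ ¬β)) = 1 − 0.38 = 0.62
¬β = 1 − 0.86 = 0.14
¬α = 1 − 0.97 = 0.03
¬β ∧ ¬α = max(0, a+b−1) on (0.14, 0.03) = 0.00
¬((ε ∨ β) ∧ (ε ∨ ¬β)) ∨ (¬β ∧ ¬α) = min(1, a+b) on (0.62, 0.00) = 0.62

0.62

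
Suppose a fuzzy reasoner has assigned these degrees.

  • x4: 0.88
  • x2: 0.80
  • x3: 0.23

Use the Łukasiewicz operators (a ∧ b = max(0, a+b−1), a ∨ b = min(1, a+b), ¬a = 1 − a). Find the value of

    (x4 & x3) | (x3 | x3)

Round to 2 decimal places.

x4 & x3 = max(0, a+b−1) on (0.88, 0.23) = 0.11
x3 | x3 = min(1, a+b) on (0.23, 0.23) = 0.46
(x4 & x3) | (x3 | x3) = min(1, a+b) on (0.11, 0.46) = 0.57

0.57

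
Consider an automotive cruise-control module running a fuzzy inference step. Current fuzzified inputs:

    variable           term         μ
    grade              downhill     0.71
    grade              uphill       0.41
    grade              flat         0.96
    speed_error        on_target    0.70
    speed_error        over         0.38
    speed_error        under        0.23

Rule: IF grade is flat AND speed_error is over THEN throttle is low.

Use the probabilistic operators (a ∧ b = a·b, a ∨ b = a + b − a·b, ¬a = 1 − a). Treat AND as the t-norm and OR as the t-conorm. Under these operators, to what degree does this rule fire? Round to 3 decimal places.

firing strength: flat=0.96, over=0.38; AND[a·b] → w = 0.3648

0.365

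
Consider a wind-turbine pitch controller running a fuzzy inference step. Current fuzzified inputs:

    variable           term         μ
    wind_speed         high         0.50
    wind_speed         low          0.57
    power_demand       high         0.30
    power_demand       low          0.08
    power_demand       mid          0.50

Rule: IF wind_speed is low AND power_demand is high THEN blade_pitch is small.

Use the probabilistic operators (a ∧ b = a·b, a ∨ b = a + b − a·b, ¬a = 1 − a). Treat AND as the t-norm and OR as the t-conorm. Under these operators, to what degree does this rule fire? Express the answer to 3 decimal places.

0.171

firing strength: low=0.57, high=0.30; AND[a·b] → w = 0.1710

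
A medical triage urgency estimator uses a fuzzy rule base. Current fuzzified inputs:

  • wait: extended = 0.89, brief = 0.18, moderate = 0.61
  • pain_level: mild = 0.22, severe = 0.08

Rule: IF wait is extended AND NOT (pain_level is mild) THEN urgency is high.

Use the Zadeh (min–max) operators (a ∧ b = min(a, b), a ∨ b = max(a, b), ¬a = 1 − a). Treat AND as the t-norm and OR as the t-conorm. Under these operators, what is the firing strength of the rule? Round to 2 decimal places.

firing strength: extended=0.89, ¬mild=1−0.22=0.78; AND[min(a, b)] → w = 0.78

0.78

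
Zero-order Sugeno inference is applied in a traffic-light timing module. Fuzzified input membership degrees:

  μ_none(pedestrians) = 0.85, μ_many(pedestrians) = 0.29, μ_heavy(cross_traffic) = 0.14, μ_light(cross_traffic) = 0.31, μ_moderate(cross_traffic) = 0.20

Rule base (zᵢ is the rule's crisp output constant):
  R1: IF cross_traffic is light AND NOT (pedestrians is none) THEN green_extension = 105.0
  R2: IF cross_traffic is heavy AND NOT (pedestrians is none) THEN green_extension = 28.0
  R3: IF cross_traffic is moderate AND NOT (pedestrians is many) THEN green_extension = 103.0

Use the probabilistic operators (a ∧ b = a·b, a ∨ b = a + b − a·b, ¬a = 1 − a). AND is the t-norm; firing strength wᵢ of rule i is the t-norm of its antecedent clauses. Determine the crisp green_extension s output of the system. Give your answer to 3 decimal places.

R1 (z=105.0): light=0.31, ¬none=1−0.85=0.15; AND[a·b] → w = 0.0465
R2 (z=28.0): heavy=0.14, ¬none=1−0.85=0.15; AND[a·b] → w = 0.0210
R3 (z=103.0): moderate=0.20, ¬many=1−0.29=0.71; AND[a·b] → w = 0.1420
Weighted average = (0.0465·105.0 + 0.0210·28.0 + 0.1420·103.0) / (0.0465 + 0.0210 + 0.1420)
  = 20.0965 / 0.2095 = 95.926

95.926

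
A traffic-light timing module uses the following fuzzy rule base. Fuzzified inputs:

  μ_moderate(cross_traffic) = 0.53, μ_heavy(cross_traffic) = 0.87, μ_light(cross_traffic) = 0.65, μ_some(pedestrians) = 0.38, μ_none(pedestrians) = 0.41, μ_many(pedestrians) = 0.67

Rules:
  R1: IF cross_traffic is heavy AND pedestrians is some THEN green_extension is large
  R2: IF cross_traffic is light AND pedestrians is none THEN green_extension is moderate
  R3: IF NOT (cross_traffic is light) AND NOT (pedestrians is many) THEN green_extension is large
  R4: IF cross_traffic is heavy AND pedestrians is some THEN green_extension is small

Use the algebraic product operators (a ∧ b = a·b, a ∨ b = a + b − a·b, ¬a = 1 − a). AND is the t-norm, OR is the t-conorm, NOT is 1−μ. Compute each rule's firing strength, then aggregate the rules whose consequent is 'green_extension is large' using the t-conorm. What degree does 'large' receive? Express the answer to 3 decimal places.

0.408

R1: heavy=0.87, some=0.38; AND[a·b] → w = 0.3306
R2: light=0.65, none=0.41; AND[a·b] → w = 0.2665
R3: ¬light=1−0.65=0.35, ¬many=1−0.67=0.33; AND[a·b] → w = 0.1155
R4: heavy=0.87, some=0.38; AND[a·b] → w = 0.3306
Rules with consequent 'large': {R1, R3} → strengths 0.3306, 0.1155
Aggregate via t-conorm [a + b − a·b]: 0.4079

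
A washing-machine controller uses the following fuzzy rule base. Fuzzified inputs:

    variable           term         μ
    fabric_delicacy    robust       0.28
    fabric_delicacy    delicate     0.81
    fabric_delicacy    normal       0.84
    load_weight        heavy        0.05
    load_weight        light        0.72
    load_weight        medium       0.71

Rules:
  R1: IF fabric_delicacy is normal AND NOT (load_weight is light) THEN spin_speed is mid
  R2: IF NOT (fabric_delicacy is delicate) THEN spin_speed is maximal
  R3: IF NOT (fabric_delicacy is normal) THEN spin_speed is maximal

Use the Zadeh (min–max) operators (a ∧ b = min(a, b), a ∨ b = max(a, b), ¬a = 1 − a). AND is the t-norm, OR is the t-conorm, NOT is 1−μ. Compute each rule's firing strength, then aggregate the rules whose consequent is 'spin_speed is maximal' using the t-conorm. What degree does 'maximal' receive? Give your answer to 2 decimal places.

0.19

R1: normal=0.84, ¬light=1−0.72=0.28; AND[min(a, b)] → w = 0.28
R2: ¬delicate=1−0.81=0.19 → w = 0.19
R3: ¬normal=1−0.84=0.16 → w = 0.16
Rules with consequent 'maximal': {R2, R3} → strengths 0.19, 0.16
Aggregate via t-conorm [max(a, b)]: 0.19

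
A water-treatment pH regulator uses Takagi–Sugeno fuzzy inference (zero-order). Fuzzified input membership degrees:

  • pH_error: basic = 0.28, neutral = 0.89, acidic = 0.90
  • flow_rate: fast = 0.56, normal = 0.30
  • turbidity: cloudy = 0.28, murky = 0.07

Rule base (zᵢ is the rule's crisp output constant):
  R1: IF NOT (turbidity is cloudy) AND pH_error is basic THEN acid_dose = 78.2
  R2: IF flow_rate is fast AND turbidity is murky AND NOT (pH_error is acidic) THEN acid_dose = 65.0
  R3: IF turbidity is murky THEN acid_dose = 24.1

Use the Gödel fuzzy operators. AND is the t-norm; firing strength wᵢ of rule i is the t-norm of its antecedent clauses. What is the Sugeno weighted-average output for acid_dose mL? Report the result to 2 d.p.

R1 (z=78.2): ¬cloudy=1−0.28=0.72, basic=0.28; AND[min(a, b)] → w = 0.28
R2 (z=65.0): fast=0.56, murky=0.07, ¬acidic=1−0.90=0.10; AND[min(a, b)] → w = 0.07
R3 (z=24.1): murky=0.07 → w = 0.07
Weighted average = (0.28·78.2 + 0.07·65.0 + 0.07·24.1) / (0.28 + 0.07 + 0.07)
  = 28.1330 / 0.4200 = 66.98

66.98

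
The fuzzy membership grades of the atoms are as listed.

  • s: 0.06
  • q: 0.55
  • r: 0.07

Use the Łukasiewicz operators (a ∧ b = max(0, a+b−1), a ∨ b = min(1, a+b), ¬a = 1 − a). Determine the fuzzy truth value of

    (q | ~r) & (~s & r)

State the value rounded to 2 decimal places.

~r = 1 − 0.07 = 0.93
q | ~r = min(1, a+b) on (0.55, 0.93) = 1.00
~s = 1 − 0.06 = 0.94
~s & r = max(0, a+b−1) on (0.94, 0.07) = 0.01
(q | ~r) & (~s & r) = max(0, a+b−1) on (1.00, 0.01) = 0.01

0.01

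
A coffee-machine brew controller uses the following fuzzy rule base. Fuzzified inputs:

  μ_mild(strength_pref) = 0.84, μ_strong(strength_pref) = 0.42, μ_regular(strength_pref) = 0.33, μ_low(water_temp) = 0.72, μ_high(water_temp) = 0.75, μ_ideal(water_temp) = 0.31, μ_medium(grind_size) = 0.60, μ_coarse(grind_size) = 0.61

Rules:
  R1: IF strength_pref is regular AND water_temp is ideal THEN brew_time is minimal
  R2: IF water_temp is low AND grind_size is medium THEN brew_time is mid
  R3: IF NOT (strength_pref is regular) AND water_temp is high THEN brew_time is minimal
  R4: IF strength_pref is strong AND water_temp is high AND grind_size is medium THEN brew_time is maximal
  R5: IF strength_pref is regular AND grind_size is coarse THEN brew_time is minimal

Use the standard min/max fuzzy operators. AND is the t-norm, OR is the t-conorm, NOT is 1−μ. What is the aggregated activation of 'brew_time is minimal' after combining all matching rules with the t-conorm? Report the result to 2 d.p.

0.67

R1: regular=0.33, ideal=0.31; AND[min(a, b)] → w = 0.31
R2: low=0.72, medium=0.60; AND[min(a, b)] → w = 0.60
R3: ¬regular=1−0.33=0.67, high=0.75; AND[min(a, b)] → w = 0.67
R4: strong=0.42, high=0.75, medium=0.60; AND[min(a, b)] → w = 0.42
R5: regular=0.33, coarse=0.61; AND[min(a, b)] → w = 0.33
Rules with consequent 'minimal': {R1, R3, R5} → strengths 0.31, 0.67, 0.33
Aggregate via t-conorm [max(a, b)]: 0.67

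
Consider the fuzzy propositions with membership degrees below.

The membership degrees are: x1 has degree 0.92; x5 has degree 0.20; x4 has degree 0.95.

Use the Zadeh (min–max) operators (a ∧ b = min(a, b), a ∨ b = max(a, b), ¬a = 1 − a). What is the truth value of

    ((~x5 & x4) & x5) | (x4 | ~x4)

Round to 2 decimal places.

~x5 = 1 − 0.20 = 0.80
~x5 & x4 = min(a, b) on (0.80, 0.95) = 0.80
(~x5 & x4) & x5 = min(a, b) on (0.80, 0.20) = 0.20
~x4 = 1 − 0.95 = 0.05
x4 | ~x4 = max(a, b) on (0.95, 0.05) = 0.95
((~x5 & x4) & x5) | (x4 | ~x4) = max(a, b) on (0.20, 0.95) = 0.95

0.95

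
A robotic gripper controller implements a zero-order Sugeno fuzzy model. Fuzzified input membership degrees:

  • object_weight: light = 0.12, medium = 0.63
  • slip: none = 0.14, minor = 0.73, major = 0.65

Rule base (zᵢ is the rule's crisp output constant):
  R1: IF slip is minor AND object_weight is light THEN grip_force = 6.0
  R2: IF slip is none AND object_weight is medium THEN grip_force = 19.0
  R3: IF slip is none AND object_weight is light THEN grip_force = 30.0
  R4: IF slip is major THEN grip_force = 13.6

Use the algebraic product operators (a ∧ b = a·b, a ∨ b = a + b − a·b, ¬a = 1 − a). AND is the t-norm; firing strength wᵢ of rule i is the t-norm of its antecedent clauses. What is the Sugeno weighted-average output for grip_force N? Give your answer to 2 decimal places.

R1 (z=6.0): minor=0.73, light=0.12; AND[a·b] → w = 0.0876
R2 (z=19.0): none=0.14, medium=0.63; AND[a·b] → w = 0.0882
R3 (z=30.0): none=0.14, light=0.12; AND[a·b] → w = 0.0168
R4 (z=13.6): major=0.65 → w = 0.6500
Weighted average = (0.0876·6.0 + 0.0882·19.0 + 0.0168·30.0 + 0.6500·13.6) / (0.0876 + 0.0882 + 0.0168 + 0.6500)
  = 11.5454 / 0.8426 = 13.70

13.70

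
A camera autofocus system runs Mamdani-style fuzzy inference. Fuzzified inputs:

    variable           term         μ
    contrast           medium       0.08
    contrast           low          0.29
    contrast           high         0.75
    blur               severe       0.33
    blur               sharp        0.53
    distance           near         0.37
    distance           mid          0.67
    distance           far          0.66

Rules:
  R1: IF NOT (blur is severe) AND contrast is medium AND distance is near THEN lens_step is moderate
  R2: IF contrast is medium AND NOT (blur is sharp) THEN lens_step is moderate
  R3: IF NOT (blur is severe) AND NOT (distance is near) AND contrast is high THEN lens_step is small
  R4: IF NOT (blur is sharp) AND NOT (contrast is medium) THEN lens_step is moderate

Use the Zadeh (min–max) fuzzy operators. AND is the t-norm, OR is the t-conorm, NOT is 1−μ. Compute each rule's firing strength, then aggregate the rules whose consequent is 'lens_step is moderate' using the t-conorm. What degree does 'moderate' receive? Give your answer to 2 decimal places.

R1: ¬severe=1−0.33=0.67, medium=0.08, near=0.37; AND[min(a, b)] → w = 0.08
R2: medium=0.08, ¬sharp=1−0.53=0.47; AND[min(a, b)] → w = 0.08
R3: ¬severe=1−0.33=0.67, ¬near=1−0.37=0.63, high=0.75; AND[min(a, b)] → w = 0.63
R4: ¬sharp=1−0.53=0.47, ¬medium=1−0.08=0.92; AND[min(a, b)] → w = 0.47
Rules with consequent 'moderate': {R1, R2, R4} → strengths 0.08, 0.08, 0.47
Aggregate via t-conorm [max(a, b)]: 0.47

0.47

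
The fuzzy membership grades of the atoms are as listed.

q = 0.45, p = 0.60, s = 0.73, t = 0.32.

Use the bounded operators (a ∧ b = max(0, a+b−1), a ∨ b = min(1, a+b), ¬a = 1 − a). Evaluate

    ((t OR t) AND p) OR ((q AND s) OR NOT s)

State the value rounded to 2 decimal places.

t OR t = min(1, a+b) on (0.32, 0.32) = 0.64
(t OR t) AND p = max(0, a+b−1) on (0.64, 0.60) = 0.24
q AND s = max(0, a+b−1) on (0.45, 0.73) = 0.18
NOT s = 1 − 0.73 = 0.27
(q AND s) OR NOT s = min(1, a+b) on (0.18, 0.27) = 0.45
((t OR t) AND p) OR ((q AND s) OR NOT s) = min(1, a+b) on (0.24, 0.45) = 0.69

0.69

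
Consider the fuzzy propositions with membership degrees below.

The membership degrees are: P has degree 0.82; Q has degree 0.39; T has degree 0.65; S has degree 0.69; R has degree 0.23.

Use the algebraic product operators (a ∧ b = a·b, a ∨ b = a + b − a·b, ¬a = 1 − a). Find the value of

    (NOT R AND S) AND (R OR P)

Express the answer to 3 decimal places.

0.458

NOT R = 1 − 0.2300 = 0.7700
NOT R AND S = a·b on (0.7700, 0.6900) = 0.5313
R OR P = a + b − a·b on (0.2300, 0.8200) = 0.8614
(NOT R AND S) AND (R OR P) = a·b on (0.5313, 0.8614) = 0.4577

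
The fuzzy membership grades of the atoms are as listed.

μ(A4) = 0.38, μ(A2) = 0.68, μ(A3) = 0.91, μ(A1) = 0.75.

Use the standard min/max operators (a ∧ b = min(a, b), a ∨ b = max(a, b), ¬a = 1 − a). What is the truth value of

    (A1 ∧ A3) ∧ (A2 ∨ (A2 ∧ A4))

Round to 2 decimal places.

A1 ∧ A3 = min(a, b) on (0.75, 0.91) = 0.75
A2 ∧ A4 = min(a, b) on (0.68, 0.38) = 0.38
A2 ∨ (A2 ∧ A4) = max(a, b) on (0.68, 0.38) = 0.68
(A1 ∧ A3) ∧ (A2 ∨ (A2 ∧ A4)) = min(a, b) on (0.75, 0.68) = 0.68

0.68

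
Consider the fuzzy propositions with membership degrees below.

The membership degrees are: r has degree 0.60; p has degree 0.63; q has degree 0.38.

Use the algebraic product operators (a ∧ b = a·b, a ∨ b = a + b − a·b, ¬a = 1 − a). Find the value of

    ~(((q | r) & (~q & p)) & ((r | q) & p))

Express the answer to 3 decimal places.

q | r = a + b − a·b on (0.3800, 0.6000) = 0.7520
~q = 1 − 0.3800 = 0.6200
~q & p = a·b on (0.6200, 0.6300) = 0.3906
(q | r) & (~q & p) = a·b on (0.7520, 0.3906) = 0.2937
r | q = a + b − a·b on (0.6000, 0.3800) = 0.7520
(r | q) & p = a·b on (0.7520, 0.6300) = 0.4738
((q | r) & (~q & p)) & ((r | q) & p) = a·b on (0.2937, 0.4738) = 0.1392
~(((q | r) & (~q & p)) & ((r | q) & p)) = 1 − 0.1392 = 0.8608

0.861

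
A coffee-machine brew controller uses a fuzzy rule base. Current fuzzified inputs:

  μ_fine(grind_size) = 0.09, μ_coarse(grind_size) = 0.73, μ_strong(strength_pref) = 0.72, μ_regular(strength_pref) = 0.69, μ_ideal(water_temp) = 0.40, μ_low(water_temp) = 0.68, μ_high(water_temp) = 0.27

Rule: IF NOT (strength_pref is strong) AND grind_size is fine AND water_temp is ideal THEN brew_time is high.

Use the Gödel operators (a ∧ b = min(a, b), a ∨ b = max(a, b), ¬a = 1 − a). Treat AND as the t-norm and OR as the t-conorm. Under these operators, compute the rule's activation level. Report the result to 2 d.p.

firing strength: ¬strong=1−0.72=0.28, fine=0.09, ideal=0.40; AND[min(a, b)] → w = 0.09

0.09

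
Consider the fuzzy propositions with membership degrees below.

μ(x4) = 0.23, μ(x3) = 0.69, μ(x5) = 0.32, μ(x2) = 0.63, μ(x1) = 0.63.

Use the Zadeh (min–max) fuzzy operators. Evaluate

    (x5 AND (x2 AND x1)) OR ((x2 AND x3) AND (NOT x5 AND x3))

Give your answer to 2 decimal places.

0.63

x2 AND x1 = min(a, b) on (0.63, 0.63) = 0.63
x5 AND (x2 AND x1) = min(a, b) on (0.32, 0.63) = 0.32
x2 AND x3 = min(a, b) on (0.63, 0.69) = 0.63
NOT x5 = 1 − 0.32 = 0.68
NOT x5 AND x3 = min(a, b) on (0.68, 0.69) = 0.68
(x2 AND x3) AND (NOT x5 AND x3) = min(a, b) on (0.63, 0.68) = 0.63
(x5 AND (x2 AND x1)) OR ((x2 AND x3) AND (NOT x5 AND x3)) = max(a, b) on (0.32, 0.63) = 0.63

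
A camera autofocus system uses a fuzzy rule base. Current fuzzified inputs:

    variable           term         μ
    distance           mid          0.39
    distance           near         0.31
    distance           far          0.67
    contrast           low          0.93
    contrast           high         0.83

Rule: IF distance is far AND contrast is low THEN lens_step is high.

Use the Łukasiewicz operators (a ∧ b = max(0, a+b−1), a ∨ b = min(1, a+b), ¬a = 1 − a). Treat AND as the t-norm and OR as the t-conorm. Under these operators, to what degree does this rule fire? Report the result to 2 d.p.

firing strength: far=0.67, low=0.93; AND[max(0, a+b−1)] → w = 0.60

0.60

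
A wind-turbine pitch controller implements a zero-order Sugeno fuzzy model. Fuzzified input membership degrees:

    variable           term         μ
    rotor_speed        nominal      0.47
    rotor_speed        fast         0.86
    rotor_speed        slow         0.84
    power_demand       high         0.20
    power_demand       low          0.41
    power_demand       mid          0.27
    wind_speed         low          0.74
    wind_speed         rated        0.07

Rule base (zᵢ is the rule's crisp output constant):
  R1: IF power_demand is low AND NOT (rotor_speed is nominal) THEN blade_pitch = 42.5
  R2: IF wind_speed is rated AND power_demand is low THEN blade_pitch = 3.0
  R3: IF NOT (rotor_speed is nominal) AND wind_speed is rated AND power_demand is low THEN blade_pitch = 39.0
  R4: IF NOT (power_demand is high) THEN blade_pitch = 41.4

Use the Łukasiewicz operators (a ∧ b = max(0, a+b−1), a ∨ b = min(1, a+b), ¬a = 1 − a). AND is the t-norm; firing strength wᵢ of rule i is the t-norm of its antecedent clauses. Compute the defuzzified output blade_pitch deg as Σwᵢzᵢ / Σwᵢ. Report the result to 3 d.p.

R1 (z=42.5): low=0.41, ¬nominal=1−0.47=0.53; AND[max(0, a+b−1)] → w = 0.00
R2 (z=3.0): rated=0.07, low=0.41; AND[max(0, a+b−1)] → w = 0.00
R3 (z=39.0): ¬nominal=1−0.47=0.53, rated=0.07, low=0.41; AND[max(0, a+b−1)] → w = 0.00
R4 (z=41.4): ¬high=1−0.20=0.80 → w = 0.80
Weighted average = (0.00·42.5 + 0.00·3.0 + 0.00·39.0 + 0.80·41.4) / (0.00 + 0.00 + 0.00 + 0.80)
  = 33.1200 / 0.8000 = 41.400

41.400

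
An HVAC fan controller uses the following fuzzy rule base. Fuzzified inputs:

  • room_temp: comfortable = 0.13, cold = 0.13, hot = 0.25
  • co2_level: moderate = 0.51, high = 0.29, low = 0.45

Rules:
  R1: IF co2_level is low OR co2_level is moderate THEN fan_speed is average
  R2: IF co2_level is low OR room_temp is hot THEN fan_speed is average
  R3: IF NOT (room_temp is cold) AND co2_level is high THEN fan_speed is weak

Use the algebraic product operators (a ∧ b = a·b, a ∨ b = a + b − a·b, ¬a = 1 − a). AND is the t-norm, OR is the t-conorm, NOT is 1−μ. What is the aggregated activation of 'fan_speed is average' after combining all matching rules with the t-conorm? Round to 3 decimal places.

R1: low=0.45, moderate=0.51; OR[a + b − a·b] → w = 0.7305
R2: low=0.45, hot=0.25; OR[a + b − a·b] → w = 0.5875
R3: ¬cold=1−0.13=0.87, high=0.29; AND[a·b] → w = 0.2523
Rules with consequent 'average': {R1, R2} → strengths 0.7305, 0.5875
Aggregate via t-conorm [a + b − a·b]: 0.8888

0.889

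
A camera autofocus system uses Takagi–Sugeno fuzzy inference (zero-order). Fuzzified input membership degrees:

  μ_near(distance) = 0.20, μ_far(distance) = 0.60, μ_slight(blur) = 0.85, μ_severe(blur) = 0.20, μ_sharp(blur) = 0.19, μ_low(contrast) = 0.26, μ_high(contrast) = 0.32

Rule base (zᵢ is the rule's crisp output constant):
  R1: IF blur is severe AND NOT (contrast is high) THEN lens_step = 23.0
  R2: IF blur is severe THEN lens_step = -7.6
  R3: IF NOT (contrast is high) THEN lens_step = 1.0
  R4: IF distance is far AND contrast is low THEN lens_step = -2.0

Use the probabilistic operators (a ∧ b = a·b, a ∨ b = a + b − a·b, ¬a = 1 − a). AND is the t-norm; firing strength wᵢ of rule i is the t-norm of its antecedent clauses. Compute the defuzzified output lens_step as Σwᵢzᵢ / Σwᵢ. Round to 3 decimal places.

1.686

R1 (z=23.0): severe=0.20, ¬high=1−0.32=0.68; AND[a·b] → w = 0.1360
R2 (z=-7.6): severe=0.20 → w = 0.2000
R3 (z=1.0): ¬high=1−0.32=0.68 → w = 0.6800
R4 (z=-2.0): far=0.60, low=0.26; AND[a·b] → w = 0.1560
Weighted average = (0.1360·23.0 + 0.2000·-7.6 + 0.6800·1.0 + 0.1560·-2.0) / (0.1360 + 0.2000 + 0.6800 + 0.1560)
  = 1.9760 / 1.1720 = 1.686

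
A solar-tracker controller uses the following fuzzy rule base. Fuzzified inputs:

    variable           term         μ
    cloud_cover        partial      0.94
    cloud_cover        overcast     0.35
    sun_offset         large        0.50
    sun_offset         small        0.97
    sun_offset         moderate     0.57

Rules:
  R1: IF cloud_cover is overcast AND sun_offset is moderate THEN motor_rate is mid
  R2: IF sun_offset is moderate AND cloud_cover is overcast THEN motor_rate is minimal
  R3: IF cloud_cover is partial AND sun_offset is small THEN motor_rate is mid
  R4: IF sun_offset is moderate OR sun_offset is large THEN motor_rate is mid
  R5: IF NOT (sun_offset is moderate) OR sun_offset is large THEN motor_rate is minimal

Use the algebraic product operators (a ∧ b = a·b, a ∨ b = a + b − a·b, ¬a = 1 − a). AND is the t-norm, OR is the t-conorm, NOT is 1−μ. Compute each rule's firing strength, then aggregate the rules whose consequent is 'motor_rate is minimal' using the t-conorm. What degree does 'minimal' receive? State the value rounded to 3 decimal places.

0.772

R1: overcast=0.35, moderate=0.57; AND[a·b] → w = 0.1995
R2: moderate=0.57, overcast=0.35; AND[a·b] → w = 0.1995
R3: partial=0.94, small=0.97; AND[a·b] → w = 0.9118
R4: moderate=0.57, large=0.50; OR[a + b − a·b] → w = 0.7850
R5: ¬moderate=1−0.57=0.43, large=0.50; OR[a + b − a·b] → w = 0.7150
Rules with consequent 'minimal': {R2, R5} → strengths 0.1995, 0.7150
Aggregate via t-conorm [a + b − a·b]: 0.7719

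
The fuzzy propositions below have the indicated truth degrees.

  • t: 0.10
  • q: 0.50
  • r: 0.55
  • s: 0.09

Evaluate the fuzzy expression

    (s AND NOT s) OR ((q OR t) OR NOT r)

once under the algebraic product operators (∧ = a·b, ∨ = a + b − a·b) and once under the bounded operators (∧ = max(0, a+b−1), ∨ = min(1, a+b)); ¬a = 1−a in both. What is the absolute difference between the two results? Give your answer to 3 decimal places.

Under algebraic product:
  NOT s = 1 − 0.0900 = 0.9100
  s AND NOT s = a·b on (0.0900, 0.9100) = 0.0819
  q OR t = a + b − a·b on (0.5000, 0.1000) = 0.5500
  NOT r = 1 − 0.5500 = 0.4500
  (q OR t) OR NOT r = a + b − a·b on (0.5500, 0.4500) = 0.7525
  (s AND NOT s) OR ((q OR t) OR NOT r) = a + b − a·b on (0.0819, 0.7525) = 0.7728
  → value = 0.7728
Under bounded:
  NOT s = 1 − 0.09 = 0.91
  s AND NOT s = max(0, a+b−1) on (0.09, 0.91) = 0.00
  q OR t = min(1, a+b) on (0.50, 0.10) = 0.60
  NOT r = 1 − 0.55 = 0.45
  (q OR t) OR NOT r = min(1, a+b) on (0.60, 0.45) = 1.00
  (s AND NOT s) OR ((q OR t) OR NOT r) = min(1, a+b) on (0.00, 1.00) = 1.00
  → value = 1.0000
|0.7728 − 1.0000| = 0.227

0.227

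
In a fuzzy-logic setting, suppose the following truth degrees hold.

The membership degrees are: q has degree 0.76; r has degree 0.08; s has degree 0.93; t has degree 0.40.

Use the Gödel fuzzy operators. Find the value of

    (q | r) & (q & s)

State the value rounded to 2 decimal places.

q | r = max(a, b) on (0.76, 0.08) = 0.76
q & s = min(a, b) on (0.76, 0.93) = 0.76
(q | r) & (q & s) = min(a, b) on (0.76, 0.76) = 0.76

0.76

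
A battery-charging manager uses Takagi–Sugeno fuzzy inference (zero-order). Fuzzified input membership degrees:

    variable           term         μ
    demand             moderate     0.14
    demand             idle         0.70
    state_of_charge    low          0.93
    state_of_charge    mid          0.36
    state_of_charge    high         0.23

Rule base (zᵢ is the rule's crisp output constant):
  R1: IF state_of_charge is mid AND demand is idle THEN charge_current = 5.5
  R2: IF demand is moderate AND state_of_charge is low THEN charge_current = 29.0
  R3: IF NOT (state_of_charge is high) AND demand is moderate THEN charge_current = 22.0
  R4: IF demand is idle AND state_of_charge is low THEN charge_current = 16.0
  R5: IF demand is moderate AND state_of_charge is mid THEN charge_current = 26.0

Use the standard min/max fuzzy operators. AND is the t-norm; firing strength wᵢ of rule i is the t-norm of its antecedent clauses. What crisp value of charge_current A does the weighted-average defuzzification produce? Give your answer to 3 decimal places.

R1 (z=5.5): mid=0.36, idle=0.70; AND[min(a, b)] → w = 0.36
R2 (z=29.0): moderate=0.14, low=0.93; AND[min(a, b)] → w = 0.14
R3 (z=22.0): ¬high=1−0.23=0.77, moderate=0.14; AND[min(a, b)] → w = 0.14
R4 (z=16.0): idle=0.70, low=0.93; AND[min(a, b)] → w = 0.70
R5 (z=26.0): moderate=0.14, mid=0.36; AND[min(a, b)] → w = 0.14
Weighted average = (0.36·5.5 + 0.14·29.0 + 0.14·22.0 + 0.70·16.0 + 0.14·26.0) / (0.36 + 0.14 + 0.14 + 0.70 + 0.14)
  = 23.9600 / 1.4800 = 16.189

16.189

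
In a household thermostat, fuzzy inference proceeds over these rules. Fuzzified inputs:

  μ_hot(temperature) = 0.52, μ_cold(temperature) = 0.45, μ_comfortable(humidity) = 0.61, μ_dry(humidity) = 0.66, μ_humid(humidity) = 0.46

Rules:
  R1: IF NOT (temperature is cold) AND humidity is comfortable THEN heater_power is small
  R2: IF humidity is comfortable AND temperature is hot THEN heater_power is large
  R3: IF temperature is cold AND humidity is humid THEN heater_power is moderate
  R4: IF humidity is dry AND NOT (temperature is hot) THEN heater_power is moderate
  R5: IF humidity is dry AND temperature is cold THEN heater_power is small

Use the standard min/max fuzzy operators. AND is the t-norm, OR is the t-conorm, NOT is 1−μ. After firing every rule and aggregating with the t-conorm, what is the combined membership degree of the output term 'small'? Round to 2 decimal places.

0.55

R1: ¬cold=1−0.45=0.55, comfortable=0.61; AND[min(a, b)] → w = 0.55
R2: comfortable=0.61, hot=0.52; AND[min(a, b)] → w = 0.52
R3: cold=0.45, humid=0.46; AND[min(a, b)] → w = 0.45
R4: dry=0.66, ¬hot=1−0.52=0.48; AND[min(a, b)] → w = 0.48
R5: dry=0.66, cold=0.45; AND[min(a, b)] → w = 0.45
Rules with consequent 'small': {R1, R5} → strengths 0.55, 0.45
Aggregate via t-conorm [max(a, b)]: 0.55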